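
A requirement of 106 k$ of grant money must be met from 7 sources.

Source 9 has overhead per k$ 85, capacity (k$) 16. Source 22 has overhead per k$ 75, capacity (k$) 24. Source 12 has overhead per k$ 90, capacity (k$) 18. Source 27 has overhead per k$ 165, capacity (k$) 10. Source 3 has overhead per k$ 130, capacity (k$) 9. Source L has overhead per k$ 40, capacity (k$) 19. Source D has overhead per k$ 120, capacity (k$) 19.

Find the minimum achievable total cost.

9155

Use sources in increasing cost order.
Source L (40): use full 19 — 87 k$ to go.
Source 22 at 75: take all 24 k$ — 63 still needed.
Source 9 at 85: take all 16 k$ — 47 still needed.
Source 12 at 90: take all 18 k$ — 29 still needed.
Take 19 from Source D at 120 — need 10 more.
Source 3 (130): use full 9 — 1 k$ to go.
Take 1 from Source 27 at 165 to finish.
Cost = 19×40 + 24×75 + 16×85 + 18×90 + 19×120 + 9×130 + 1×165 = 9155.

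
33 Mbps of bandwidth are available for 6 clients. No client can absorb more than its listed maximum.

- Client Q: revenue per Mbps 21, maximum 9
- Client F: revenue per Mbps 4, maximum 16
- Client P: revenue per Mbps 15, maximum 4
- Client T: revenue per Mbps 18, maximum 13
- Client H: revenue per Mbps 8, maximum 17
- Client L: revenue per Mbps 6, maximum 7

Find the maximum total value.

539

Order the clients by revenue per Mbps: Client Q 21 > Client T 18 > Client P 15 > Client H 8 > Client L 6 > Client F 4.
Client Q takes 9 to reach its cap of 9 ; 24 left.
Client T: +13 to 13 (cap) ; 11 left.
Client P: +4 to 4 (cap) ; 7 left.
Only 7 left; Client H takes them to reach 7.
Total = 21×9 + 15×4 + 18×13 + 8×7 = 539.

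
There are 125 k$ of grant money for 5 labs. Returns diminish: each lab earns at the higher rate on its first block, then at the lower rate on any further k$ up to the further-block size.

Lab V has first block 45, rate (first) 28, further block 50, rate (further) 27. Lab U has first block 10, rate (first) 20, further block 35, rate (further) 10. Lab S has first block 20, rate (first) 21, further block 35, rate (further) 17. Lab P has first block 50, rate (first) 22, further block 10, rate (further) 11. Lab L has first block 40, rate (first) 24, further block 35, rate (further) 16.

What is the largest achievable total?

3330

Order all 10 blocks by rate: Lab V/T1 28 > Lab V/T2 27 > Lab L/T1 24 > Lab P/T1 22 > Lab S/T1 21 > Lab U/T1 20 > Lab S/T2 17 > Lab L/T2 16 > Lab P/T2 11 > Lab U/T2 10.
Fill Lab V T1 block (45 at 28) — 80 left.
Lab V/T2 (27): +50 — 30 left.
30 remain; put them into Lab L T1 at 24.
Total = 28×45 + 27×50 + 24×30 = 3330.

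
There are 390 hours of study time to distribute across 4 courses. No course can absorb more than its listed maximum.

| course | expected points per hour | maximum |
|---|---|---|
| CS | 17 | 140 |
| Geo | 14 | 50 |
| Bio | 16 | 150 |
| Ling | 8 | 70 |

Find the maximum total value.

5880

Rank by expected points per hour: CS 17 > Bio 16 > Geo 14 > Ling 8.
CS takes 140 to reach its cap of 140 — 250 left.
Bio: +150 to 150 (cap) — 100 left.
Give Geo 50 to hit its cap of 50 — 50 left.
Ling has room for 70 but only 50 remain, so it gets 50.
Total = 17×140 + 14×50 + 16×150 + 8×50 = 5880.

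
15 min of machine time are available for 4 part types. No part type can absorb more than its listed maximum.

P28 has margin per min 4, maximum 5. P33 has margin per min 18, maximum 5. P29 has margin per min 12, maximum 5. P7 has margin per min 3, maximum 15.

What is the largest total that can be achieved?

Highest margin per min first: P33 18 > P29 12 > P28 4 > P7 3.
P33 takes 5 to reach its cap of 5 → 10 left.
P29 takes 5 to reach its cap of 5 → 5 left.
P28: +5 to 5 (cap) → 0 left.
Total = 4×5 + 18×5 + 12×5 = 170.

170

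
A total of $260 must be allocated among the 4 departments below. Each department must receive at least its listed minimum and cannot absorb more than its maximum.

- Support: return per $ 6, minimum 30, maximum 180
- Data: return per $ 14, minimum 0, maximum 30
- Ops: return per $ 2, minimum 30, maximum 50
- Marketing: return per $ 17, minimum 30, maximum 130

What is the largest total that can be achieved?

Meeting every minimum uses 30+0+30+30 = 90 $, leaving 170.
Order the departments by return per $: Marketing 17 > Data 14 > Support 6 > Ops 2.
Marketing takes 100 more to reach its cap of 130 ; 70 left.
Give Data 30 more to hit its cap of 30 ; 40 left.
Support: +40 (room for 150) → 70. Pool exhausted.
Total = 6×70 + 14×30 + 2×30 + 17×130 = 3110.

3110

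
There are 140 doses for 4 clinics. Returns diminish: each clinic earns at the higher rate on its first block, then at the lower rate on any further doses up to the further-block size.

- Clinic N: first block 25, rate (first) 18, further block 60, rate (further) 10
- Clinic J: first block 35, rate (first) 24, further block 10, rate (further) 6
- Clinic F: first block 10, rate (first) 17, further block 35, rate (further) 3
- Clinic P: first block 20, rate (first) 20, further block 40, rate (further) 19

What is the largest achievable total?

2720

Rank every tier by rate: Clinic J/tier1 24 > Clinic P/tier1 20 > Clinic P/tier2 19 > Clinic N/tier1 18 > Clinic F/tier1 17 > Clinic N/tier2 10 > Clinic J/tier2 6 > Clinic F/tier2 3.
Clinic J tier1 at 24: fill all 35 ; 105 left.
Clinic P/tier1 (20): +20 ; 85 left.
Clinic P/tier2 (19): +40 ; 45 left.
Clinic N tier1 at 18: fill all 25 ; 20 left.
Fill Clinic F tier1 block (10 at 17) ; 10 left.
10 remain; put them into Clinic N tier2 at 10.
Total = 24×35 + 20×20 + 19×40 + 18×25 + 17×10 + 10×10 = 2720.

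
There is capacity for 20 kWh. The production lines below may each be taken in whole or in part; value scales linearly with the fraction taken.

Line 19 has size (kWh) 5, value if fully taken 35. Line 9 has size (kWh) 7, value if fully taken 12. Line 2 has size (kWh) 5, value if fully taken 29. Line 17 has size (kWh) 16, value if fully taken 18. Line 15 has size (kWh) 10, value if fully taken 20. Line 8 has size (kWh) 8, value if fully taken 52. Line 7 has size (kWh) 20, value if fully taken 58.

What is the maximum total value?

Rank by value-to-size ratio: Line 19 35/5≈7, Line 8 52/8≈6.5, Line 2 29/5≈5.8, Line 7 58/20≈2.9, Line 15 20/10≈2, Line 9 12/7≈1.71, Line 17 18/16≈1.12.
Take all of Line 19 (5 kWh, value 35) → 15 kWh left.
Take all of Line 8 (8 kWh, value 52) → 7 kWh left.
Line 2: take in full, 5 kWh for value 29 → 2 left.
Fill the last 2 kWh with part of Line 7: 2/20 of it earns 5.8.
Total value = 121.8.

121.8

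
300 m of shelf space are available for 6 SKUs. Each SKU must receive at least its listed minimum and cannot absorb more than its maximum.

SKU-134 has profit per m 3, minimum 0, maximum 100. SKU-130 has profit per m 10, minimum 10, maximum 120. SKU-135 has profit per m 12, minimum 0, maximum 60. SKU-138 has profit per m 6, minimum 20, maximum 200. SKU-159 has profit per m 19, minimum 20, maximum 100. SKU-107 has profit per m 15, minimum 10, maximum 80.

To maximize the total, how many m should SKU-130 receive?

40

Meeting every minimum uses 0+10+0+20+20+10 = 60 m, leaving 240.
Highest profit per m first: SKU-159 19 > SKU-107 15 > SKU-135 12 > SKU-130 10 > SKU-138 6 > SKU-134 3.
SKU-159 takes 80 more to reach its cap of 100 → 160 left.
SKU-107 takes 70 more to reach its cap of 80 → 90 left.
Give SKU-135 60 more to hit its cap of 60 → 30 left.
SKU-130: +30 (room for 110) → 40. Pool exhausted.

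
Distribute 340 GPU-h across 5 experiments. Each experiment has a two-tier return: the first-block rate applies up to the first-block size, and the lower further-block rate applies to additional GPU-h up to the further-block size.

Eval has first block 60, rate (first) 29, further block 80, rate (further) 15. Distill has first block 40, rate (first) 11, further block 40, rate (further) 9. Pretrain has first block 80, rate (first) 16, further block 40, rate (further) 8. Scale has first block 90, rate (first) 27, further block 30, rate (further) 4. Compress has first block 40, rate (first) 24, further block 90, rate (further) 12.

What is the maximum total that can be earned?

Order all 10 blocks by rate: Eval/first 29 > Scale/first 27 > Compress/first 24 > Pretrain/first 16 > Eval/second 15 > Compress/second 12 > Distill/first 11 > Distill/second 9 > Pretrain/second 8 > Scale/second 4.
Eval first at 29: fill all 60 — 280 left.
Fill Scale first block (90 at 27) — 190 left.
Compress first at 24: fill all 40 — 150 left.
Pretrain/first (16): +80 — 70 left.
70 remain; put them into Eval second at 15.
Total = 29×60 + 27×90 + 24×40 + 16×80 + 15×70 = 7460.

7460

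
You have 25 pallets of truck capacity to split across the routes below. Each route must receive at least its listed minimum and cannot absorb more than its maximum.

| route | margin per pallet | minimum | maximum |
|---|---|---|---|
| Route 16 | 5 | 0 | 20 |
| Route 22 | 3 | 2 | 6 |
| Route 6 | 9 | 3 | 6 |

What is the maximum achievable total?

145

Meeting every minimum uses 0+2+3 = 5 pallets, leaving 20.
Rank by margin per pallet: Route 6 9 > Route 16 5 > Route 22 3.
Give Route 6 3 more to hit its cap of 6 — 17 left.
Only 17 left; Route 16 takes them to reach 17.
Total = 5×17 + 3×2 + 9×6 = 145.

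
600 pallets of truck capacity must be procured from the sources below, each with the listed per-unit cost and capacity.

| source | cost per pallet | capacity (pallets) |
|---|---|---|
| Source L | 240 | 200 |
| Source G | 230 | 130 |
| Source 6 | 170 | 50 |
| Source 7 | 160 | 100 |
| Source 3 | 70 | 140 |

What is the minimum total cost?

Use sources in increasing cost order.
Source 3 at 70: take all 140 pallets ; 460 still needed.
Take 100 from Source 7 at 160 ; need 360 more.
Source 6 at 170: take all 50 pallets ; 310 still needed.
Source G at 230: take all 130 pallets ; 180 still needed.
Take 180 from Source L at 240 to finish.
Cost = 140×70 + 100×160 + 50×170 + 130×230 + 180×240 = 107400.

107400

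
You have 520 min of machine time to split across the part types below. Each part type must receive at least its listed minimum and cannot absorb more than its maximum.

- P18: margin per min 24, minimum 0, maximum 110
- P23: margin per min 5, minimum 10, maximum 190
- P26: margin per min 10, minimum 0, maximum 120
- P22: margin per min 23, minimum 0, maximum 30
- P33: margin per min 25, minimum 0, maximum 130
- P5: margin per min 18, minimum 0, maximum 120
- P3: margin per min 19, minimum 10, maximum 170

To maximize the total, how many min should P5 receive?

70

Meeting every minimum uses 0+10+0+0+0+0+10 = 20 min, leaving 500.
Rank by margin per min: P33 25 > P18 24 > P22 23 > P3 19 > P5 18 > P26 10 > P23 5.
P33: +130 to 130 (cap) ; 370 left.
P18: +110 to 110 (cap) ; 260 left.
P22 takes 30 more to reach its cap of 30 ; 230 left.
P3: +160 to 170 (cap) ; 70 left.
P5: +70 (room for 120) → 70. Pool exhausted.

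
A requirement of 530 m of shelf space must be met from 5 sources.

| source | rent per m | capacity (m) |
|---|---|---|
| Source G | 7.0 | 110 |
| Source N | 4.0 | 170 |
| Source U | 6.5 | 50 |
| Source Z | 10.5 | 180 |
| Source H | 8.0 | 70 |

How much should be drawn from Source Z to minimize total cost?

130

Use sources in increasing cost order.
Source N (4.0): use full 170 → 360 m to go.
Source U at 6.5: take all 50 m → 310 still needed.
Source G at 7.0: take all 110 m → 200 still needed.
Source H (8.0): use full 70 → 130 m to go.
Source Z (10.5): take the remaining 130 → done.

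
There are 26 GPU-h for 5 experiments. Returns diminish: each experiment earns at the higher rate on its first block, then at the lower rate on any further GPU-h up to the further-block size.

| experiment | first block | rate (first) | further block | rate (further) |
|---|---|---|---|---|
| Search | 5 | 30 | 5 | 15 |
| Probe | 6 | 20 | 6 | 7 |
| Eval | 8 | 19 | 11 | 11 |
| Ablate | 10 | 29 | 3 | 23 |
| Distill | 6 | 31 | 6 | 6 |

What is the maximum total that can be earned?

Treat each block as its own option and order by rate: Distill/T1 31 > Search/T1 30 > Ablate/T1 29 > Ablate/T2 23 > Probe/T1 20 > Eval/T1 19 > Search/T2 15 > Eval/T2 11 > Probe/T2 7 > Distill/T2 6.
Fill Distill T1 block (6 at 31) ; 20 left.
Search T1 at 30: fill all 5 ; 15 left.
Ablate T1 at 29: fill all 10 ; 5 left.
Fill Ablate T2 block (3 at 23) ; 2 left.
Probe T1 at 20: only 2 left, fill 2.
Total = 31×6 + 30×5 + 29×10 + 23×3 + 20×2 = 735.

735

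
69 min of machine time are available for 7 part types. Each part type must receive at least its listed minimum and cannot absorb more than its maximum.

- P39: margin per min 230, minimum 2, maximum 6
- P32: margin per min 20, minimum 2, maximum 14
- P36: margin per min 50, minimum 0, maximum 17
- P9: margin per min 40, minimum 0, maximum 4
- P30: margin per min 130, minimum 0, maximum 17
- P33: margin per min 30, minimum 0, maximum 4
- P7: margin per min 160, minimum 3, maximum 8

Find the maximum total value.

Meeting every minimum uses 2+2+0+0+0+0+3 = 7 min, leaving 62.
Order the part types by margin per min: P39 230 > P7 160 > P30 130 > P36 50 > P9 40 > P33 30 > P32 20.
Give P39 4 more to hit its cap of 6 — 58 left.
P7 takes 5 more to reach its cap of 8 — 53 left.
Give P30 17 more to hit its cap of 17 — 36 left.
P36: +17 to 17 (cap) — 19 left.
P9 takes 4 more to reach its cap of 4 — 15 left.
Give P33 4 more to hit its cap of 4 — 11 left.
P32: +11 (room for 12) → 13. Pool exhausted.
Total = 230×6 + 20×13 + 50×17 + 40×4 + 130×17 + 30×4 + 160×8 = 6260.

6260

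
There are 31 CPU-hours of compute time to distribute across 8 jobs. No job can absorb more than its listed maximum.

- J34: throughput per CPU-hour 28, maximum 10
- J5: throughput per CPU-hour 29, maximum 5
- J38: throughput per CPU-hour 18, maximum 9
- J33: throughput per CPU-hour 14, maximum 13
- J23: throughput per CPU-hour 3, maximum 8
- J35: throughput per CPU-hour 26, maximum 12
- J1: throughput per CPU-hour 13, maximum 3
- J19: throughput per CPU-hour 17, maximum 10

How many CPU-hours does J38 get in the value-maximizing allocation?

Rank by throughput per CPU-hour: J5 29 > J34 28 > J35 26 > J38 18 > J19 17 > J33 14 > J1 13 > J23 3.
J5: +5 to 5 (cap) → 26 left.
J34: +10 to 10 (cap) → 16 left.
J35: +12 to 12 (cap) → 4 left.
J38: +4 (room for 9) → 4. Pool exhausted.

4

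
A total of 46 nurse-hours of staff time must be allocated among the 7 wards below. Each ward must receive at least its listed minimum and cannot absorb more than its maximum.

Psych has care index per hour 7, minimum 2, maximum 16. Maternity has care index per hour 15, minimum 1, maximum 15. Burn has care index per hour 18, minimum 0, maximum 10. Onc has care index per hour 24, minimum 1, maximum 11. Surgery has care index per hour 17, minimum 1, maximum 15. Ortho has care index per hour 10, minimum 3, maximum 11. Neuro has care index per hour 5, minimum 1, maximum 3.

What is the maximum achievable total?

Meeting every minimum uses 2+1+0+1+1+3+1 = 9 nurse-hours, leaving 37.
Rank by care index per hour: Onc 24 > Burn 18 > Surgery 17 > Maternity 15 > Ortho 10 > Psych 7 > Neuro 5.
Onc takes 10 more to reach its cap of 11 — 27 left.
Give Burn 10 more to hit its cap of 10 — 17 left.
Surgery takes 14 more to reach its cap of 15 — 3 left.
Only 3 left; Maternity takes them to reach 4.
Total = 7×2 + 15×4 + 18×10 + 24×11 + 17×15 + 10×3 + 5×1 = 808.

808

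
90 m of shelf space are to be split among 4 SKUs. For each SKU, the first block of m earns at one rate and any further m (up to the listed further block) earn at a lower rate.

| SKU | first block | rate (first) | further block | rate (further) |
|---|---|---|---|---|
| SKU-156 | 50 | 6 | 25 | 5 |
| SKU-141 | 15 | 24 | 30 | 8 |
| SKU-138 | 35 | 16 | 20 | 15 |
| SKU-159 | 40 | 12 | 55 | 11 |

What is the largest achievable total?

1460

Order all 8 blocks by rate: SKU-141/first 24 > SKU-138/first 16 > SKU-138/second 15 > SKU-159/first 12 > SKU-159/second 11 > SKU-141/second 8 > SKU-156/first 6 > SKU-156/second 5.
SKU-141 first at 24: fill all 15 → 75 left.
SKU-138 first at 16: fill all 35 → 40 left.
SKU-138 second at 15: fill all 20 → 20 left.
20 remain; put them into SKU-159 first at 12.
Total = 24×15 + 16×35 + 15×20 + 12×20 = 1460.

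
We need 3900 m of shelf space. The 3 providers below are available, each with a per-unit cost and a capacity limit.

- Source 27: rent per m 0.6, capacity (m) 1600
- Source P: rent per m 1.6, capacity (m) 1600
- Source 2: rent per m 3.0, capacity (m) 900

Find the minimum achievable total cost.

5620

Use providers in increasing cost order.
Source 27 (0.6): use full 1600 → 2300 m to go.
Source P at 1.6: take all 1600 m → 700 still needed.
Source 2 (3.0): take the remaining 700 → done.
Cost = 1600×0.6 + 1600×1.6 + 700×3.0 = 5620.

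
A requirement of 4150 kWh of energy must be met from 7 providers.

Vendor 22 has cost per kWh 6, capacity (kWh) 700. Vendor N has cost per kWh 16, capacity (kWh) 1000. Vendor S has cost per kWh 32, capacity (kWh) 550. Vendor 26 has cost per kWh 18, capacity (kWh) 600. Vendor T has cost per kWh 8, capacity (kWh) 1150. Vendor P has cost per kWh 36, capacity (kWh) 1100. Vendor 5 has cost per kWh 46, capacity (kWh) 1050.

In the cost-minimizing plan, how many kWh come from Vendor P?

Fill from the cheapest provider first.
Vendor 22 at 6: take all 700 kWh → 3450 still needed.
Take 1150 from Vendor T at 8 → need 2300 more.
Take 1000 from Vendor N at 16 → need 1300 more.
Vendor 26 at 18: take all 600 kWh → 700 still needed.
Take 550 from Vendor S at 32 → need 150 more.
Vendor P (36): take the remaining 150 → done.
Vendor 5: unused.

150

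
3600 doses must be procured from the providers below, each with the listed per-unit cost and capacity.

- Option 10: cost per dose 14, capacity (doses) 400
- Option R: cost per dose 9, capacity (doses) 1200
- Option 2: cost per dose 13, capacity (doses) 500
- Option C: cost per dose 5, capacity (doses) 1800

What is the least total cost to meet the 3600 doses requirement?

27700

Use providers in increasing cost order.
Option C at 5: take all 1800 doses — 1800 still needed.
Option R at 9: take all 1200 doses — 600 still needed.
Option 2 (13): use full 500 — 100 doses to go.
Option 10 (14): take the remaining 100 — done.
Cost = 1800×5 + 1200×9 + 500×13 + 100×14 = 27700.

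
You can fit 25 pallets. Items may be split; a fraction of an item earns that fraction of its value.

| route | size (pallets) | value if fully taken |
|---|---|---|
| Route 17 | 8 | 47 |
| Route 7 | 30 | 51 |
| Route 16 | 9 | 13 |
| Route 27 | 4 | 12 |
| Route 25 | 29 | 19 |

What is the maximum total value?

Best value per unit of size first: Route 17 47/8≈5.88, Route 27 12/4≈3, Route 7 51/30≈1.7, Route 16 13/9≈1.44, Route 25 19/29≈0.655.
All 8 pallets of Route 17 fit (value 47) — 17 remain.
Take all of Route 27 (4 pallets, value 12) — 13 pallets left.
13 pallets left: a 13/30 share of Route 7 gives 51×13/30 = 22.1.
Total value = 81.1.

81.1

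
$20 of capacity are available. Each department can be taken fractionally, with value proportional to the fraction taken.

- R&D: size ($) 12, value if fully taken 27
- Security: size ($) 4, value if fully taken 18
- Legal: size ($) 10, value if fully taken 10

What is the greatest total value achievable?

Rank by value-to-size ratio: Security 18/4≈4.5, R&D 27/12≈2.25, Legal 10/10≈1.
Security: take in full, 4 $ for value 18 ; 16 left.
R&D: take in full, 12 $ for value 27 ; 4 left.
Only 4 $ remain; take 4/10 of Legal for value 10×4/10 = 4.
Total value = 49.

49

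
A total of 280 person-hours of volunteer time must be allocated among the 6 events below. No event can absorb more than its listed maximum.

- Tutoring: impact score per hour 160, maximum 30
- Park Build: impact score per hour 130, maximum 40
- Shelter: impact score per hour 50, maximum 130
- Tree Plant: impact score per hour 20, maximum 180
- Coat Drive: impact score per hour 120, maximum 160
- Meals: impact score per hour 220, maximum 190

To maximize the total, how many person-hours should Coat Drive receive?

Rank by impact score per hour: Meals 220 > Tutoring 160 > Park Build 130 > Coat Drive 120 > Shelter 50 > Tree Plant 20.
Meals takes 190 to reach its cap of 190 → 90 left.
Tutoring takes 30 to reach its cap of 30 → 60 left.
Park Build: +40 to 40 (cap) → 20 left.
Coat Drive has room for 160 but only 20 remain, so it gets 20.

20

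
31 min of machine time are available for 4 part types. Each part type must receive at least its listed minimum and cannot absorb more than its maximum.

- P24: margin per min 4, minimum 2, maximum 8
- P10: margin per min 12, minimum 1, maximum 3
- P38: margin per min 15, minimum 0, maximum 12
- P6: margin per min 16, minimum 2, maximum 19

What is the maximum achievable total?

459

Meeting every minimum uses 2+1+0+2 = 5 min, leaving 26.
Rank by margin per min: P6 16 > P38 15 > P10 12 > P24 4.
P6: +17 to 19 (cap) — 9 left.
P38 has room for 12 more but only 9 remain, so it gets 9.
Total = 4×2 + 12×1 + 15×9 + 16×19 = 459.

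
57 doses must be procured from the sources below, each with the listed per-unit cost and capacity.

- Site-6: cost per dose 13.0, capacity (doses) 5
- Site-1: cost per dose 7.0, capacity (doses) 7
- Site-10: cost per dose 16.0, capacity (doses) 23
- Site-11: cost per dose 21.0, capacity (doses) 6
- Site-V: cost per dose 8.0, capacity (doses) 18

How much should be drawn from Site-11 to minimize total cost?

Cheapest first:
Site-1 (7.0): use full 7 — 50 doses to go.
Site-V (8.0): use full 18 — 32 doses to go.
Site-6 (13.0): use full 5 — 27 doses to go.
Site-10 at 16.0: take all 23 doses — 4 still needed.
Site-11 (21.0): take the remaining 4 — done.

4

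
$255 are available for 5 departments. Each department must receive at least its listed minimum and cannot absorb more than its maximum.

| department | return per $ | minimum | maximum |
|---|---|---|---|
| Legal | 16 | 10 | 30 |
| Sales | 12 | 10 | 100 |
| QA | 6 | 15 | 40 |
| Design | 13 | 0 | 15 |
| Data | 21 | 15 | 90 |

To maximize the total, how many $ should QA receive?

Meeting every minimum uses 10+10+15+0+15 = 50 $, leaving 205.
Highest return per $ first: Data 21 > Legal 16 > Design 13 > Sales 12 > QA 6.
Data: +75 to 90 (cap) ; 130 left.
Give Legal 20 more to hit its cap of 30 ; 110 left.
Design: +15 to 15 (cap) ; 95 left.
Sales takes 90 more to reach its cap of 100 ; 5 left.
QA has room for 25 more but only 5 remain, so it gets 20.

20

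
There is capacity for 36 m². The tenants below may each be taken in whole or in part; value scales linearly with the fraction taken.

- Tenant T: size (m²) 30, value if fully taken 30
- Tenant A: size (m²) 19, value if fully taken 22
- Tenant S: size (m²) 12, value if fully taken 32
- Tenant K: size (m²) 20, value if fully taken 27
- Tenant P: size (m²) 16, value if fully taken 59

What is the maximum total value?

101.8

Rank by value-to-size ratio: Tenant P 59/16≈3.69, Tenant S 32/12≈2.67, Tenant K 27/20≈1.35, Tenant A 22/19≈1.16, Tenant T 30/30≈1.
All 16 m² of Tenant P fit (value 59) ; 20 remain.
All 12 m² of Tenant S fit (value 32) ; 8 remain.
8 m² left: a 8/20 share of Tenant K gives 27×8/20 = 10.8.
Total value = 101.8.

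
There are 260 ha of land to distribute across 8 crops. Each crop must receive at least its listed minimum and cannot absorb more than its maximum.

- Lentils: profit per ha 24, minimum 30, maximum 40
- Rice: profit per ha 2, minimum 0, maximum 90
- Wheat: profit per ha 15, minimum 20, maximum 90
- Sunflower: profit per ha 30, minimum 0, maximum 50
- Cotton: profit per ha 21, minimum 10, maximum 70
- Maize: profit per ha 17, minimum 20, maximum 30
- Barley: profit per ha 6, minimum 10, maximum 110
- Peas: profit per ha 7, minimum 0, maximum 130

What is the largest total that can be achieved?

5400

Meeting every minimum uses 30+0+20+0+10+20+10+0 = 90 ha, leaving 170.
Order the crops by profit per ha: Sunflower 30 > Lentils 24 > Cotton 21 > Maize 17 > Wheat 15 > Peas 7 > Barley 6 > Rice 2.
Sunflower: +50 to 50 (cap) — 120 left.
Give Lentils 10 more to hit its cap of 40 — 110 left.
Cotton takes 60 more to reach its cap of 70 — 50 left.
Maize: +10 to 30 (cap) — 40 left.
Wheat: +40 (room for 70) → 60. Pool exhausted.
Total = 24×40 + 15×60 + 30×50 + 21×70 + 17×30 + 6×10 = 5400.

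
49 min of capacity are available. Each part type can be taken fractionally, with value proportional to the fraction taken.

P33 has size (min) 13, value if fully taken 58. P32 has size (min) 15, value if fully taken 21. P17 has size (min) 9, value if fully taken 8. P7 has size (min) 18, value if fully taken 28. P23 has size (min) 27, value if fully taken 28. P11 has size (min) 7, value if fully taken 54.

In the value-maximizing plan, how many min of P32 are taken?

11

Sort by value density: P11 54/7≈7.71, P33 58/13≈4.46, P7 28/18≈1.56, P32 21/15≈1.4, P23 28/27≈1.04, P17 8/9≈0.889.
Take all of P11 (7 min, value 54) ; 42 min left.
P33: take in full, 13 min for value 58 ; 29 left.
P7: take in full, 18 min for value 28 ; 11 left.
11 min left: a 11/15 share of P32 gives 21×11/15 = 15.4.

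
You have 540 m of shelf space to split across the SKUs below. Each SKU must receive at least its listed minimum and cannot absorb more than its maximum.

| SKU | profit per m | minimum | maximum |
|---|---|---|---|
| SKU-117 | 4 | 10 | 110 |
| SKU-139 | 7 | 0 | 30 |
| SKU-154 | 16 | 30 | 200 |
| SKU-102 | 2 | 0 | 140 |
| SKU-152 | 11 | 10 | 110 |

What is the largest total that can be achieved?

Meeting every minimum uses 10+0+30+0+10 = 50 m, leaving 490.
Order the SKUs by profit per m: SKU-154 16 > SKU-152 11 > SKU-139 7 > SKU-117 4 > SKU-102 2.
Give SKU-154 170 more to hit its cap of 200 ; 320 left.
Give SKU-152 100 more to hit its cap of 110 ; 220 left.
Give SKU-139 30 more to hit its cap of 30 ; 190 left.
SKU-117 takes 100 more to reach its cap of 110 ; 90 left.
SKU-102: +90 (room for 140) → 90. Pool exhausted.
Total = 4×110 + 7×30 + 16×200 + 2×90 + 11×110 = 5240.

5240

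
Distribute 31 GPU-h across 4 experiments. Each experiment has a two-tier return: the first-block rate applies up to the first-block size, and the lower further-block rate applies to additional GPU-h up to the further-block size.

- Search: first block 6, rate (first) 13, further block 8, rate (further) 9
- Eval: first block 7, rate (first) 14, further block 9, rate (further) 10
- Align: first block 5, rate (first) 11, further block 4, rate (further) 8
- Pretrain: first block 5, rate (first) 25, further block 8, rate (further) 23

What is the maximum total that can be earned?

540

Order all 8 blocks by rate: Pretrain/tier1 25 > Pretrain/tier2 23 > Eval/tier1 14 > Search/tier1 13 > Align/tier1 11 > Eval/tier2 10 > Search/tier2 9 > Align/tier2 8.
Pretrain tier1 at 25: fill all 5 → 26 left.
Fill Pretrain tier2 block (8 at 23) → 18 left.
Eval/tier1 (14): +7 → 11 left.
Search/tier1 (13): +6 → 5 left.
Align/tier1 (11): +5 → 0 left.
Total = 25×5 + 23×8 + 14×7 + 13×6 + 11×5 = 540.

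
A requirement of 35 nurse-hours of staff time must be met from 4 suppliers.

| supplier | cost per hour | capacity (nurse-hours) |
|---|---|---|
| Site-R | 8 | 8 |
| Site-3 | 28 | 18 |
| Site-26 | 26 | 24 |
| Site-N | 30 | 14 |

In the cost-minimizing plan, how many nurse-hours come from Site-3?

Cheapest first:
Site-R (8): use full 8 ; 27 nurse-hours to go.
Site-26 at 26: take all 24 nurse-hours ; 3 still needed.
Site-3 at 28: take 3 of its 18 ; requirement met.
Site-N: unused.

3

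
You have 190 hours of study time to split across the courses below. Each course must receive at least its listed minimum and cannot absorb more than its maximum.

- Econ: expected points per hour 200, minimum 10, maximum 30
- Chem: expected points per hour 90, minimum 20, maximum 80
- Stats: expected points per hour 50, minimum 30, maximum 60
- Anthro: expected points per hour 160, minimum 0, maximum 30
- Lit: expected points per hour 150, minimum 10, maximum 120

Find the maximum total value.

Meeting every minimum uses 10+20+30+0+10 = 70 hours, leaving 120.
Rank by expected points per hour: Econ 200 > Anthro 160 > Lit 150 > Chem 90 > Stats 50.
Econ: +20 to 30 (cap) — 100 left.
Anthro takes 30 more to reach its cap of 30 — 70 left.
Lit: +70 (room for 110) → 80. Pool exhausted.
Total = 200×30 + 90×20 + 50×30 + 160×30 + 150×80 = 26100.

26100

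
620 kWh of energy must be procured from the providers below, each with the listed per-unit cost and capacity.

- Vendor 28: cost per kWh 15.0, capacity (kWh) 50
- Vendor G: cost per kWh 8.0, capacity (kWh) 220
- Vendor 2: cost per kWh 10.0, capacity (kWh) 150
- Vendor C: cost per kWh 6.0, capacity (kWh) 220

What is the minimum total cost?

5030

Fill from the cheapest provider first.
Take 220 from Vendor C at 6.0 ; need 400 more.
Vendor G at 8.0: take all 220 kWh ; 180 still needed.
Take 150 from Vendor 2 at 10.0 ; need 30 more.
Vendor 28 at 15.0: take 30 of its 50 ; requirement met.
Cost = 220×6.0 + 220×8.0 + 150×10.0 + 30×15.0 = 5030.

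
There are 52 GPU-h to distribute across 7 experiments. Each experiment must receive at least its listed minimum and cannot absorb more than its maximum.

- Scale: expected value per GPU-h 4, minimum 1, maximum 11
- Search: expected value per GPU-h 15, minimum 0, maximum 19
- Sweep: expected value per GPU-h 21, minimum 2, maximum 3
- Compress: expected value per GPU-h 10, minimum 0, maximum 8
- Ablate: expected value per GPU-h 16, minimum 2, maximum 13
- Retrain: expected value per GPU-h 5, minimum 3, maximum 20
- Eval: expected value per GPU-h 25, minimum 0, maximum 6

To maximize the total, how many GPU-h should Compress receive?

Meeting every minimum uses 1+0+2+0+2+3+0 = 8 GPU-h, leaving 44.
Rank by expected value per GPU-h: Eval 25 > Sweep 21 > Ablate 16 > Search 15 > Compress 10 > Retrain 5 > Scale 4.
Eval: +6 to 6 (cap) → 38 left.
Sweep takes 1 more to reach its cap of 3 → 37 left.
Give Ablate 11 more to hit its cap of 13 → 26 left.
Search takes 19 more to reach its cap of 19 → 7 left.
Only 7 left; Compress takes them to reach 7.

7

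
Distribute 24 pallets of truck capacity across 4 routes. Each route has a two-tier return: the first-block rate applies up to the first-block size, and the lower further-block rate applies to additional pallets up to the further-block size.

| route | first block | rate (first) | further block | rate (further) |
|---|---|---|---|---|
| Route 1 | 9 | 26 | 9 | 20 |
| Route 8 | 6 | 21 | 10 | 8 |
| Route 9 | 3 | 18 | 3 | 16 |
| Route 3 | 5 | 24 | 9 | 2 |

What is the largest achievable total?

560

Order all 8 blocks by rate: Route 1/tier1 26 > Route 3/tier1 24 > Route 8/tier1 21 > Route 1/tier2 20 > Route 9/tier1 18 > Route 9/tier2 16 > Route 8/tier2 8 > Route 3/tier2 2.
Fill Route 1 tier1 block (9 at 26) ; 15 left.
Route 3 tier1 at 24: fill all 5 ; 10 left.
Fill Route 8 tier1 block (6 at 21) ; 4 left.
Route 1/tier2: +4 of 9 at 20; pool empty.
Total = 26×9 + 24×5 + 21×6 + 20×4 = 560.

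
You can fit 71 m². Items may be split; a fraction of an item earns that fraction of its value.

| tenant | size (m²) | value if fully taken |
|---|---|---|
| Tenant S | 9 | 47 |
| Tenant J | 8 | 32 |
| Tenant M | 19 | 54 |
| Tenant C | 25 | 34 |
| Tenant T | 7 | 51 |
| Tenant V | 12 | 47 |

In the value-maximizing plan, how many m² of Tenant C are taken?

Sort by value density: Tenant T 51/7≈7.29, Tenant S 47/9≈5.22, Tenant J 32/8≈4, Tenant V 47/12≈3.92, Tenant M 54/19≈2.84, Tenant C 34/25≈1.36.
Take all of Tenant T (7 m², value 51) — 64 m² left.
Take all of Tenant S (9 m², value 47) — 55 m² left.
All 8 m² of Tenant J fit (value 32) — 47 remain.
Tenant V: take in full, 12 m² for value 47 — 35 left.
Tenant M: take in full, 19 m² for value 54 — 16 left.
Only 16 m² remain; take 16/25 of Tenant C for value 34×16/25 = 21.76.

16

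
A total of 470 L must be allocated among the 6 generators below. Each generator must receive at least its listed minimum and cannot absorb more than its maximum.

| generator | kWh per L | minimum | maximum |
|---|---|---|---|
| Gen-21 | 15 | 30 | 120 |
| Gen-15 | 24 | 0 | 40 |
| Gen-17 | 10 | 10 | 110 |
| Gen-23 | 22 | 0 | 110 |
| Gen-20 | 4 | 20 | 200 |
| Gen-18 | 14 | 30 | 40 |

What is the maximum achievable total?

Meeting every minimum uses 30+0+10+0+20+30 = 90 L, leaving 380.
Order the generators by kWh per L: Gen-15 24 > Gen-23 22 > Gen-21 15 > Gen-18 14 > Gen-17 10 > Gen-20 4.
Gen-15: +40 to 40 (cap) ; 340 left.
Gen-23 takes 110 more to reach its cap of 110 ; 230 left.
Give Gen-21 90 more to hit its cap of 120 ; 140 left.
Gen-18 takes 10 more to reach its cap of 40 ; 130 left.
Gen-17 takes 100 more to reach its cap of 110 ; 30 left.
Only 30 left; Gen-20 takes them to reach 50.
Total = 15×120 + 24×40 + 10×110 + 22×110 + 4×50 + 14×40 = 7040.

7040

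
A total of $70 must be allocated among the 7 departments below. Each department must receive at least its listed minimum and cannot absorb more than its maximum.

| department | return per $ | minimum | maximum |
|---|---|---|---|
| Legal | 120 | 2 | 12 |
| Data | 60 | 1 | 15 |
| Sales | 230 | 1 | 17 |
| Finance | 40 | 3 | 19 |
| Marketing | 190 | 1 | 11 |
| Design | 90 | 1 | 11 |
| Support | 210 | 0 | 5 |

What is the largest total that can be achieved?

Meeting every minimum uses 2+1+1+3+1+1+0 = 9 $, leaving 61.
Rank by return per $: Sales 230 > Support 210 > Marketing 190 > Legal 120 > Design 90 > Data 60 > Finance 40.
Sales: +16 to 17 (cap) ; 45 left.
Support: +5 to 5 (cap) ; 40 left.
Marketing: +10 to 11 (cap) ; 30 left.
Legal takes 10 more to reach its cap of 12 ; 20 left.
Give Design 10 more to hit its cap of 11 ; 10 left.
Only 10 left; Data takes them to reach 11.
Total = 120×12 + 60×11 + 230×17 + 40×3 + 190×11 + 90×11 + 210×5 = 10260.

10260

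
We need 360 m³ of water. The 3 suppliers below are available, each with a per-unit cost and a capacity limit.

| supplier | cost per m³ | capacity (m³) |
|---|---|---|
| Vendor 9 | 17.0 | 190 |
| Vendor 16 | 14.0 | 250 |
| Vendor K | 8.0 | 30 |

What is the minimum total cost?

Fill from the cheapest supplier first.
Vendor K at 8.0: take all 30 m³ — 330 still needed.
Vendor 16 (14.0): use full 250 — 80 m³ to go.
Vendor 9 (17.0): take the remaining 80 — done.
Cost = 30×8.0 + 250×14.0 + 80×17.0 = 5100.

5100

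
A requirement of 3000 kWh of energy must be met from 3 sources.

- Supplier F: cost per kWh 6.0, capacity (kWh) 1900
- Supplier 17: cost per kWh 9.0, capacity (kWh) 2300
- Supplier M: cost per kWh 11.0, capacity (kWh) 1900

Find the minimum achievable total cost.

21300

Use sources in increasing cost order.
Supplier F at 6.0: take all 1900 kWh → 1100 still needed.
Supplier 17 (9.0): take the remaining 1100 → done.
Supplier M: unused.
Cost = 1900×6.0 + 1100×9.0 = 21300.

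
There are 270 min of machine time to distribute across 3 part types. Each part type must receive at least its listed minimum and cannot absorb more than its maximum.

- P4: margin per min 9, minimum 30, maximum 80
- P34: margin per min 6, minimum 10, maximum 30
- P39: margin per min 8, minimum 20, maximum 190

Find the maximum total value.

2220

Meeting every minimum uses 30+10+20 = 60 min, leaving 210.
Rank by margin per min: P4 9 > P39 8 > P34 6.
P4: +50 to 80 (cap) → 160 left.
P39: +160 (room for 170) → 180. Pool exhausted.
Total = 9×80 + 6×10 + 8×180 = 2220.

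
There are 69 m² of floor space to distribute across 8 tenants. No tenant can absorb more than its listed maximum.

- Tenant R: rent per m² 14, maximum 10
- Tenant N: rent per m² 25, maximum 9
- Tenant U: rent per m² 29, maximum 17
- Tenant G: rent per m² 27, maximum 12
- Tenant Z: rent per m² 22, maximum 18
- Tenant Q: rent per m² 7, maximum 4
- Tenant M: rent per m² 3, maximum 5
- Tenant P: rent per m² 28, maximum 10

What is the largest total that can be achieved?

Highest rent per m² first: Tenant U 29 > Tenant P 28 > Tenant G 27 > Tenant N 25 > Tenant Z 22 > Tenant R 14 > Tenant Q 7 > Tenant M 3.
Tenant U: +17 to 17 (cap) ; 52 left.
Tenant P takes 10 to reach its cap of 10 ; 42 left.
Give Tenant G 12 to hit its cap of 12 ; 30 left.
Give Tenant N 9 to hit its cap of 9 ; 21 left.
Tenant Z takes 18 to reach its cap of 18 ; 3 left.
Only 3 left; Tenant R takes them to reach 3.
Total = 14×3 + 25×9 + 29×17 + 27×12 + 22×18 + 28×10 = 1760.

1760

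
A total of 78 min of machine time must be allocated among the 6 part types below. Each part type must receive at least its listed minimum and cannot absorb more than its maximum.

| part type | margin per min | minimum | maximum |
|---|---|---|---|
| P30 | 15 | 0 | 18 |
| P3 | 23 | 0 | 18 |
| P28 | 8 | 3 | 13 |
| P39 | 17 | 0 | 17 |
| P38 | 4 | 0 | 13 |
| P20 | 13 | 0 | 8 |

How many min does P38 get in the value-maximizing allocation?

4

Meeting every minimum uses 0+0+3+0+0+0 = 3 min, leaving 75.
Rank by margin per min: P3 23 > P39 17 > P30 15 > P20 13 > P28 8 > P38 4.
P3: +18 to 18 (cap) ; 57 left.
P39: +17 to 17 (cap) ; 40 left.
Give P30 18 more to hit its cap of 18 ; 22 left.
P20 takes 8 more to reach its cap of 8 ; 14 left.
P28 takes 10 more to reach its cap of 13 ; 4 left.
P38: +4 (room for 13) → 4. Pool exhausted.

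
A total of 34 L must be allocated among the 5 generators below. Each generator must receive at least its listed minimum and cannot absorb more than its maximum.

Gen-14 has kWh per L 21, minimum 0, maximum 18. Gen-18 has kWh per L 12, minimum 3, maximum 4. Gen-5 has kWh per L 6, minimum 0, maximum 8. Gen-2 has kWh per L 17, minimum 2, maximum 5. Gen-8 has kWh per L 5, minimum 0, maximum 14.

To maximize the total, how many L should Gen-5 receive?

7

Meeting every minimum uses 0+3+0+2+0 = 5 L, leaving 29.
Order the generators by kWh per L: Gen-14 21 > Gen-2 17 > Gen-18 12 > Gen-5 6 > Gen-8 5.
Gen-14 takes 18 more to reach its cap of 18 — 11 left.
Gen-2 takes 3 more to reach its cap of 5 — 8 left.
Gen-18 takes 1 more to reach its cap of 4 — 7 left.
Only 7 left; Gen-5 takes them to reach 7.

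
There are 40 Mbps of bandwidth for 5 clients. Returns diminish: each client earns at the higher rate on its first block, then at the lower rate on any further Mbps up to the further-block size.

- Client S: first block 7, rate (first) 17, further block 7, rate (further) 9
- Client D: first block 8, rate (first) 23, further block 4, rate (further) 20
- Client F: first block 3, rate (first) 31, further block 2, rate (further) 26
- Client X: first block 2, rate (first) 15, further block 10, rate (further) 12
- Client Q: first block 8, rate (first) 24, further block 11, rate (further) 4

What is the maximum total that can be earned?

822

Treat each block as its own option and order by rate: Client F/first 31 > Client F/second 26 > Client Q/first 24 > Client D/first 23 > Client D/second 20 > Client S/first 17 > Client X/first 15 > Client X/second 12 > Client S/second 9 > Client Q/second 4.
Client F first at 31: fill all 3 ; 37 left.
Client F second at 26: fill all 2 ; 35 left.
Client Q/first (24): +8 ; 27 left.
Client D/first (23): +8 ; 19 left.
Client D/second (20): +4 ; 15 left.
Client S first at 17: fill all 7 ; 8 left.
Client X/first (15): +2 ; 6 left.
Client X second at 12: only 6 left, fill 6.
Total = 31×3 + 26×2 + 24×8 + 23×8 + 20×4 + 17×7 + 15×2 + 12×6 = 822.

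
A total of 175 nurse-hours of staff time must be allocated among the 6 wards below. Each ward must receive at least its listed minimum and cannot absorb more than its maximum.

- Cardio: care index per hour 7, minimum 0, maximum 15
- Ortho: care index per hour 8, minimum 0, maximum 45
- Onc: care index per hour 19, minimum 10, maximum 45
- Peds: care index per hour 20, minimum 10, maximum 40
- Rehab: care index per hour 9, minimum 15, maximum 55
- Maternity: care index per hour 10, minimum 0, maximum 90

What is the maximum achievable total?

Meeting every minimum uses 0+0+10+10+15+0 = 35 nurse-hours, leaving 140.
Order the wards by care index per hour: Peds 20 > Onc 19 > Maternity 10 > Rehab 9 > Ortho 8 > Cardio 7.
Give Peds 30 more to hit its cap of 40 ; 110 left.
Onc: +35 to 45 (cap) ; 75 left.
Maternity: +75 (room for 90) → 75. Pool exhausted.
Total = 19×45 + 20×40 + 9×15 + 10×75 = 2540.

2540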